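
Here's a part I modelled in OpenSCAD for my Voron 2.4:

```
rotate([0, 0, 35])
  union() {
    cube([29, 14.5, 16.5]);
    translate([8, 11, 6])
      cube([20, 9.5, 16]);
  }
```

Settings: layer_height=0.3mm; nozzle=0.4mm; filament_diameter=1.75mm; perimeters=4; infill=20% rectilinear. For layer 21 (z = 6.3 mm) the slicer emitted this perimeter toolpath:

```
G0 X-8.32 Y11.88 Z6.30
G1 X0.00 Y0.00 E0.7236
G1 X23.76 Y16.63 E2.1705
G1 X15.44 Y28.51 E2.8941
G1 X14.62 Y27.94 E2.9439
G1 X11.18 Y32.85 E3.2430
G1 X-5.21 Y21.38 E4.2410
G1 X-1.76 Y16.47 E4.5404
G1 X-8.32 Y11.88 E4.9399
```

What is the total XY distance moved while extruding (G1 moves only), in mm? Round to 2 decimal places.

Sum the Euclidean lengths of each G1 segment: total = 99.01 mm.

99.01 mm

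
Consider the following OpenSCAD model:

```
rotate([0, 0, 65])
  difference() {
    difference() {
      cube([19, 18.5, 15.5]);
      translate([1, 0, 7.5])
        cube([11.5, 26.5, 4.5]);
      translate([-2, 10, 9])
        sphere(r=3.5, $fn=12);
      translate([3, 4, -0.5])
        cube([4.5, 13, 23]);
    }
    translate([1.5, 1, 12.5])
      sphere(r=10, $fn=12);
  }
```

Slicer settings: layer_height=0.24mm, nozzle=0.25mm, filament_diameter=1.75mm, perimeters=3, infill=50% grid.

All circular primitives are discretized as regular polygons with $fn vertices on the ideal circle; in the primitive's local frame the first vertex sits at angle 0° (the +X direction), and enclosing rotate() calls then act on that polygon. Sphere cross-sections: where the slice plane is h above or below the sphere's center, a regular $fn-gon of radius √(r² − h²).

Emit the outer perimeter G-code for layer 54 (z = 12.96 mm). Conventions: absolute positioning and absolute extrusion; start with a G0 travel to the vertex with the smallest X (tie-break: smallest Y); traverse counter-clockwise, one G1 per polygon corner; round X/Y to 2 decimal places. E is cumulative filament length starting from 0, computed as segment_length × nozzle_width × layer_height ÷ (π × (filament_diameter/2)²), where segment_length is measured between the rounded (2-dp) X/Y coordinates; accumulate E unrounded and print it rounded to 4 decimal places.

At z = 12.96 mm: the 19×18.5 cube contributes its full rectangle; the cube at (1, 0) does not reach this height (z outside [7.5, 12]); the sphere at (-2, 10) is not intersected at this z (|z−center|=3.960 > r=3.5); the cube at (3, 4) (footprint 4.5×13) is included at this height; After the difference (first − rest): starting from the 19×18.5 cube, the 4.5×13 cube at (3, 4) lies wholly inside it (removes its full 58.50 mm² and its 35.00 mm outline becomes a hole wall) — 1 connected region with 1 hole; the sphere at (1.5, 1): section is a regular 12-gon, circumradius = √(r²−h²) = √(10²−0.46²) = 9.989; After the difference (first − rest): starting from that combined region, the r=10 sphere at (1.5, 1) partially overlaps it — only the 74.32 mm² overlap (of its 299.37 mm²) is removed, clipping the outline — 1 connected region; (whole slice rotated 65° about Z — lengths, areas and connectivity unchanged). The outline is a single polygon with 12 vertices. Extrusion per mm of travel: 0.25 × 0.24 / (π × 0.875²) = 0.024945. Accumulating E over each segment gives final E = 2.1335.

G0 X-16.77 Y7.82 Z12.96
G1 X-9.60 Y4.47 E0.1974
G1 X-9.33 Y6.00 E0.2362
G1 X-8.33 Y7.19 E0.2749
G1 X-14.14 Y9.90 E0.4349
G1 X-12.24 Y13.98 E0.5471
G1 X-4.67 Y10.45 E0.7555
G1 X-1.14 Y11.73 E0.8492
G1 X3.95 Y10.84 E0.9781
G1 X4.74 Y10.17 E1.0039
G1 X8.03 Y17.22 E1.1980
G1 X-8.74 Y25.04 E1.6595
G1 X-16.77 Y7.82 E2.1335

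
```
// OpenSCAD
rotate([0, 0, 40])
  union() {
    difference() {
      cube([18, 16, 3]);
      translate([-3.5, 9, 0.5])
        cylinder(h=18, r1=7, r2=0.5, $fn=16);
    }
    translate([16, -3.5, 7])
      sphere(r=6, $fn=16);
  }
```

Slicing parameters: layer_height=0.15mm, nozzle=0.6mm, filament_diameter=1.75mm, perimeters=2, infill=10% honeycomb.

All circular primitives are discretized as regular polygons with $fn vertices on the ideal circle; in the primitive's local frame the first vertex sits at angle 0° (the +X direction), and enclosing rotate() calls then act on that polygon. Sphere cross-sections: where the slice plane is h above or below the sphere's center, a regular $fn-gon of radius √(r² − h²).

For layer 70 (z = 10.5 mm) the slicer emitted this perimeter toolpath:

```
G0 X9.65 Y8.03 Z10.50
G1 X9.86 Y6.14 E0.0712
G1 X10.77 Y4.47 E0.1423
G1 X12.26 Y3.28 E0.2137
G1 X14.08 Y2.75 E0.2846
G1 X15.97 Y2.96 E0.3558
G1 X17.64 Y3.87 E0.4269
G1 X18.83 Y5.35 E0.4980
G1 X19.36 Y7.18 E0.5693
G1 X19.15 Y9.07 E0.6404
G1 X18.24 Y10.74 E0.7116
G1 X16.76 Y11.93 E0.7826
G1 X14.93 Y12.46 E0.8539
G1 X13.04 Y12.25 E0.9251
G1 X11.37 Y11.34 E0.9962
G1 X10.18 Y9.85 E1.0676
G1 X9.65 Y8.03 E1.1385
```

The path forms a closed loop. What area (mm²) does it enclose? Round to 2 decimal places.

72.73 mm²

Apply the shoelace formula to the sequence of (X, Y) vertices; enclosed area = 72.73 mm².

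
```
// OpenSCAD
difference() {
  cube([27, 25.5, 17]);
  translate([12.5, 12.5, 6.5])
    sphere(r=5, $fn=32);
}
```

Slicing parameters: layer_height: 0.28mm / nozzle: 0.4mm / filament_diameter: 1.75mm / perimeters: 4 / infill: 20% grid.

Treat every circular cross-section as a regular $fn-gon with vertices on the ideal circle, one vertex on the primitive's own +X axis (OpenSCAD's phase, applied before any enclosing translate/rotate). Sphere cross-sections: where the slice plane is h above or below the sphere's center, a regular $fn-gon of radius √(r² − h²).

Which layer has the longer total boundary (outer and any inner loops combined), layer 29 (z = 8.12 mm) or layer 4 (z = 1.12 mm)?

layer 29 (z = 8.12 mm)

Layer 29 (z = 8.12): the cube (footprint 27×25.5) is included at this height (perimeter 105.00 mm); the sphere at (12.5, 12.5): section is a regular 32-gon, circumradius = √(r²−h²) = √(5²−1.62²) = 4.730 (perimeter = 2·32·4.730·sin(180°/32) = 29.67 mm); After the difference (first − rest): starting from the 27×25.5 cube, the r=5 sphere at (12.5, 12.5) lies wholly inside it (removes its full 69.84 mm² and its 29.67 mm outline becomes a hole wall) — boundary (outer + 1 inner loop) = 134.67 mm. So its perimeter = 134.67 mm. Layer 4 (z = 1.12): the cube is present — its section is the full 27×25.5 rectangle (perimeter 105.00 mm); the sphere at (12.5, 12.5) does not reach this height (|z−center|=5.380 > r=5); Taking the first minus the rest: none of the subtracted shapes is present at this height, so the 27×25.5 cube is unchanged — boundary = 105.00 mm. So its perimeter = 105.00 mm. Layer 29 is larger (134.67 vs 105.00 mm).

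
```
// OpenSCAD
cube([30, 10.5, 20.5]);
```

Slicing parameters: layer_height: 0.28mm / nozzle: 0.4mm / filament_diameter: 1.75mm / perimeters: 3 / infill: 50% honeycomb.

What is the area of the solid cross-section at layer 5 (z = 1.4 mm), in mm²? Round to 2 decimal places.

315.00 mm²

At z = 1.4 mm: the 30×10.5 cube contributes its full rectangle (area 315.00 mm²). Overall, the cross-section is a single solid region. Net area = 315.00 mm².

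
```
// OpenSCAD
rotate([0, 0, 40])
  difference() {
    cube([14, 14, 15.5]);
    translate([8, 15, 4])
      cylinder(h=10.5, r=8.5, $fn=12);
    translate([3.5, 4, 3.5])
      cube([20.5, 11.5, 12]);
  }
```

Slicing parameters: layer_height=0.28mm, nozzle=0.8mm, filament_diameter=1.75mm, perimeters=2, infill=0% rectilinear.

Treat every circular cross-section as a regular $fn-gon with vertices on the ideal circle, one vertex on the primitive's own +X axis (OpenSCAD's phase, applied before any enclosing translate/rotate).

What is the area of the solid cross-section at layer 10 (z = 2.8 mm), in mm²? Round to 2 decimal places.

At z = 2.8 mm: the cube (footprint 14×14) is included at this height (area 196.00 mm²); the cylinder at (8, 15) is not intersected at this z (z outside [4, 14.5]); the cube at (3.5, 4) is not intersected at this z (z outside [3.5, 15.5]); Subtracting the remaining from the first: none of the subtracted shapes is present at this height, so the 14×14 cube is unchanged — area = 196.00 mm²; (rotated 40° about Z; rotation is an isometry so areas/perimeters/island counts are preserved). Overall, the cross-section is a single solid region. Net area = 196.00 mm².

196.00 mm²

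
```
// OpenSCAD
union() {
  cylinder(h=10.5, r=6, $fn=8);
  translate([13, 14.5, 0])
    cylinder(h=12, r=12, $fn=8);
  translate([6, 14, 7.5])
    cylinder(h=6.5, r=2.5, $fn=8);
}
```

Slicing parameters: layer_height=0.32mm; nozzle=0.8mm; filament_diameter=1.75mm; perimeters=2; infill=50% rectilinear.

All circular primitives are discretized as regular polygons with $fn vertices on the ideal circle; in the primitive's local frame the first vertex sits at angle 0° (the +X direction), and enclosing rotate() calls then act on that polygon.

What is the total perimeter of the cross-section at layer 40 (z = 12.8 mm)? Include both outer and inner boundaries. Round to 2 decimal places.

15.31 mm

At z = 12.8 mm: the cylinder does not reach this height (z outside [0, 10.5]); the cylinder at (13, 14.5) is absent (z outside [0, 12]); the cylinder at (6, 14): section is a regular 8-gon, circumradius r=2.5 (perimeter = 2·8·2.500·sin(180°/8) = 15.31 mm); Merging all regions: only the r=2.5 cylinder at (6, 14) is present, so the union is just that shape — boundary = 15.31 mm. Overall, the cross-section is a single solid region. Total boundary length (outer) = 15.31 mm.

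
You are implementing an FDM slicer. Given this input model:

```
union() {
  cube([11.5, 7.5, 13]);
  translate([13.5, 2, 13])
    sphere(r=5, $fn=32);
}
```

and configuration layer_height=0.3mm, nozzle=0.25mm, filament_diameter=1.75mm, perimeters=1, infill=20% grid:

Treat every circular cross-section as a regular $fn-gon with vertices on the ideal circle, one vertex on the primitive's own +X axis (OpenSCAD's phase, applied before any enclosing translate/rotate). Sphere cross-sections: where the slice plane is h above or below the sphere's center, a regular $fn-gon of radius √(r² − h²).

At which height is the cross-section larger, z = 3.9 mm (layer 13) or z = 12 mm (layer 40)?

Layer 13 (z = 3.9): the cube (footprint 11.5×7.5) is included at this height (area 86.25 mm²); the sphere at (13.5, 2) is absent (|z−center|=9.100 > r=5); Combining (union): only the 11.5×7.5 cube is present, so the union is just that shape — area = 86.25 mm². So its area = 86.25 mm². Layer 40 (z = 12): the 11.5×7.5 cube contributes its full rectangle (area 86.25 mm²); the r=5 sphere at (13.5, 2) slices to a regular 32-gon of circumradius 4.899 (√(r²−h²) with h=1 from center) (area = (32/2)·4.899²·sin(360°/32) = 74.91 mm²); Combining (union): the regions partially overlap — summed areas 161.16 mm² minus the doubly-counted overlap 14.73 mm² gives 146.44 mm² — area = 146.44 mm². So its area = 146.44 mm². Layer 40 is larger (146.44 vs 86.25 mm²).

layer 40 (z = 12 mm)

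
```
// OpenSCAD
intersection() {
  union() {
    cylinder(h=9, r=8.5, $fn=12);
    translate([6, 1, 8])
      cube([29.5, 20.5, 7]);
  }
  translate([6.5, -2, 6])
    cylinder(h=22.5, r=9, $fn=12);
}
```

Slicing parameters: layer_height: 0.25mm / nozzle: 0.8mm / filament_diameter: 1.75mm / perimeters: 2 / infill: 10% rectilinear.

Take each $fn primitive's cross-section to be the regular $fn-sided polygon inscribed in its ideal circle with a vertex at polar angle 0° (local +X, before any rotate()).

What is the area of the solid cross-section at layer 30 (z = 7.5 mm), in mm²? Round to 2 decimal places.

At z = 7.5 mm: the cylinder: section is a regular 12-gon, circumradius r=8.5 (area = (12/2)·8.500²·sin(360°/12) = 216.75 mm²); the cube at (6, 1) is absent (z outside [8, 15]); Taking the union: only the r=8.5 cylinder is present, so the union is just that shape — area = 216.75 mm²; the r=9 cylinder at (6.5, -2) gives a regular 12-gon of circumradius 9 (constant along its height) (area = (12/2)·9.000²·sin(360°/12) = 243.00 mm²); Taking the intersection: the r=9 cylinder at (6.5, -2) partially overlaps the result so far; clipping to the common part keeps 116.16 mm² — area = 116.16 mm². Overall, the cross-section is a single solid region. Net area = 116.16 mm².

116.16 mm²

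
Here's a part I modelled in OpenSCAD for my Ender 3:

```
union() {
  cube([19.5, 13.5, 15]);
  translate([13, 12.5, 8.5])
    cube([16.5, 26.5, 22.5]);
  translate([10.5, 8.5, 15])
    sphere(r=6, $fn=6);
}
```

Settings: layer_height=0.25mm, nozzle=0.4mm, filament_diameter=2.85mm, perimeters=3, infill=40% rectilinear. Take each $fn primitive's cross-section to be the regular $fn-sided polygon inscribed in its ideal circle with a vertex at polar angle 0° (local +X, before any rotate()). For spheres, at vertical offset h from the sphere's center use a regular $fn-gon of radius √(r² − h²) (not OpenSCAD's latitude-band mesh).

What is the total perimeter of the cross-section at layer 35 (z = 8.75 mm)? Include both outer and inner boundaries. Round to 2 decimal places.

137.00 mm

At z = 8.75 mm: the cube is present — its section is the full 19.5×13.5 rectangle (perimeter 66.00 mm); the 16.5×26.5 cube at (13, 12.5) contributes its full rectangle (perimeter 86.00 mm); the sphere at (10.5, 8.5) is not intersected at this z (|z−center|=6.250 > r=6); Merging all regions: the regions partially overlap (shared area 6.50 mm²), so the edge portions inside another operand are dropped and the merged outline is re-measured after clipping — boundary = 137.00 mm. Overall, the cross-section is a single solid region. Total boundary length (outer) = 137.00 mm.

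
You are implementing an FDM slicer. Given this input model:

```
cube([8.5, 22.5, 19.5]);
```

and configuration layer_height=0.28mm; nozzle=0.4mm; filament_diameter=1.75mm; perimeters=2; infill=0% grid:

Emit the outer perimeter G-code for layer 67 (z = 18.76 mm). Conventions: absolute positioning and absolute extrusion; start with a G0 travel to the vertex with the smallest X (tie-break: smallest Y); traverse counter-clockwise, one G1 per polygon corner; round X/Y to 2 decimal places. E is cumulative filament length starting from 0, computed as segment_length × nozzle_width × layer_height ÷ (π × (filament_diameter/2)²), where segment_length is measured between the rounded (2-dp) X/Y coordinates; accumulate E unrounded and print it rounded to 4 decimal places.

G0 X0.00 Y0.00 Z18.76
G1 X8.50 Y0.00 E0.3958
G1 X8.50 Y22.50 E1.4435
G1 X0.00 Y22.50 E1.8393
G1 X0.00 Y0.00 E2.8870

At z = 18.76 mm: the cube is present — its section is the full 8.5×22.5 rectangle. The outline is a single polygon with 4 vertices. Extrusion per mm of travel: 0.4 × 0.28 / (π × 0.875²) = 0.046564. Accumulating E over each segment gives final E = 2.8870.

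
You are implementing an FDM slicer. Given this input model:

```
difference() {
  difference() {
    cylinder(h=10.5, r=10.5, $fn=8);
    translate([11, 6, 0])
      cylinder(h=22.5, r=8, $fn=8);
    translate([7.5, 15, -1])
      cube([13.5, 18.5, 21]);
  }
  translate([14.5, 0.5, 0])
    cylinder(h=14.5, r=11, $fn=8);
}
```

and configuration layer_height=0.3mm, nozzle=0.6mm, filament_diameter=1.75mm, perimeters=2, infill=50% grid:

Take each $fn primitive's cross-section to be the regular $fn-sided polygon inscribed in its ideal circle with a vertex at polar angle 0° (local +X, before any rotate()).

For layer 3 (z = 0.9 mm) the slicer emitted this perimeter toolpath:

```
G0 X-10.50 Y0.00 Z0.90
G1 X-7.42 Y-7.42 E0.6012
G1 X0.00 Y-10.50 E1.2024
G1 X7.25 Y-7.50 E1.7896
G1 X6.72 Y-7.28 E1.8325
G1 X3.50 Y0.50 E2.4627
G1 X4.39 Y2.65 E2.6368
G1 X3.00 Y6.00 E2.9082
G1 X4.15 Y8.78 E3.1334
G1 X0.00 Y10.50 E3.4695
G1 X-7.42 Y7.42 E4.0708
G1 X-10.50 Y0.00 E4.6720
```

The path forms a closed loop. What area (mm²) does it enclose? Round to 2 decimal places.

Apply the shoelace formula to the sequence of (X, Y) vertices; enclosed area = 242.35 mm².

242.35 mm²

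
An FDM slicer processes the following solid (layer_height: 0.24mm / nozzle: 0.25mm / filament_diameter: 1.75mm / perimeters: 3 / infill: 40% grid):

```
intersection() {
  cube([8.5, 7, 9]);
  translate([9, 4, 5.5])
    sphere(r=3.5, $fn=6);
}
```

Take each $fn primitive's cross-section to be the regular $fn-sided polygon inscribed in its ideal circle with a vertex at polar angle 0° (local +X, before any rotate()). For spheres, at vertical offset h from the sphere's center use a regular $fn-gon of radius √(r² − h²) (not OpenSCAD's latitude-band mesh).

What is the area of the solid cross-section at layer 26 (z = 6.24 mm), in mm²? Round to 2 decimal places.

At z = 6.24 mm: the 8.5×7 cube contributes its full rectangle (area 59.50 mm²); the sphere at (9, 4): section is a regular 6-gon, circumradius = √(r²−h²) = √(3.5²−0.74²) = 3.421 (area = (6/2)·3.421²·sin(360°/6) = 30.40 mm²); Keeping only the common overlap: the r=3.5 sphere at (9, 4) partially overlaps the 8.5×7 cube; clipping to the common part keeps 12.24 mm² — area = 12.24 mm². Overall, the cross-section is a single solid region. Net area = 12.24 mm².

12.24 mm²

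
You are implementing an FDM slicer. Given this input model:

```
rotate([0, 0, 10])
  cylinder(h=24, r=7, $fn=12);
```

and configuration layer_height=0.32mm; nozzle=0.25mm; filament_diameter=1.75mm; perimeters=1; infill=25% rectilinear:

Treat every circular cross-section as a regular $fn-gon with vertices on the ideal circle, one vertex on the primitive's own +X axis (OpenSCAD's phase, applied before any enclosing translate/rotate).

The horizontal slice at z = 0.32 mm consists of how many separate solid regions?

At z = 0.32 mm: the r=7 cylinder contributes a regular 12-gon of circumradius 7; (whole slice rotated 10° about Z — lengths, areas and connectivity unchanged). The result has 1 disconnected region.

1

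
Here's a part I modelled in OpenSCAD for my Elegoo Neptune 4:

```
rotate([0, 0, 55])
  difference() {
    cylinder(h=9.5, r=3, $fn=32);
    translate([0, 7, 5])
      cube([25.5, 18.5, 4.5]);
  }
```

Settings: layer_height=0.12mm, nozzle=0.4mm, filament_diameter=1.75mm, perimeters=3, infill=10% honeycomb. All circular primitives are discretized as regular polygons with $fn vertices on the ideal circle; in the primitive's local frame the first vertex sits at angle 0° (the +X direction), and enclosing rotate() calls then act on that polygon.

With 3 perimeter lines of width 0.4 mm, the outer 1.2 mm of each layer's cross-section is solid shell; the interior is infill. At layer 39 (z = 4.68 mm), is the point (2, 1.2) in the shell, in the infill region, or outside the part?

At z = 4.68 mm: the r=3 cylinder gives a regular 32-gon of circumradius 3 (constant along its height); the cube at (0, 7) is absent (z outside [5, 9.5]); Taking the first minus the rest: none of the subtracted shapes is present at this height, so the r=3 cylinder is unchanged — 1 connected region; (rotated 55° about Z; rotation is an isometry so areas/perimeters/island counts are preserved). Overall, the cross-section is a single solid region. Undo the 55° rotation: the query point maps to (2.130, -0.950) in the un-rotated model frame. The nearest boundary edge runs (2.49, -1.67)→(2.77, -1.15); distance from the point to it = 0.66 mm. The point is inside the cross-section, 0.66 mm from the nearest boundary — within the 1.2 mm shell band (3 × 0.4).

shell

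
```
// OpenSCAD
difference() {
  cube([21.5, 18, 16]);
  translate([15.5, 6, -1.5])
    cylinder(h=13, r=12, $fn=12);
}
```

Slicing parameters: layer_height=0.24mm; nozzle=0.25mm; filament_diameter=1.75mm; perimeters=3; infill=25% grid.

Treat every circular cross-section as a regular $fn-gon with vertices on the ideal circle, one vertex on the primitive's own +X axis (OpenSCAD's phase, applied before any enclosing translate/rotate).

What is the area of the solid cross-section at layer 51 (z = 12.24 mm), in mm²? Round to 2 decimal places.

At z = 12.24 mm: the cube (footprint 21.5×18) is included at this height (area 387.00 mm²); the cylinder at (15.5, 6) is absent (z outside [-1.5, 11.5]); Subtracting the remaining from the first: none of the subtracted shapes is present at this height, so the 21.5×18 cube is unchanged — area = 387.00 mm². Overall, the cross-section is a single solid region. Net area = 387.00 mm².

387.00 mm²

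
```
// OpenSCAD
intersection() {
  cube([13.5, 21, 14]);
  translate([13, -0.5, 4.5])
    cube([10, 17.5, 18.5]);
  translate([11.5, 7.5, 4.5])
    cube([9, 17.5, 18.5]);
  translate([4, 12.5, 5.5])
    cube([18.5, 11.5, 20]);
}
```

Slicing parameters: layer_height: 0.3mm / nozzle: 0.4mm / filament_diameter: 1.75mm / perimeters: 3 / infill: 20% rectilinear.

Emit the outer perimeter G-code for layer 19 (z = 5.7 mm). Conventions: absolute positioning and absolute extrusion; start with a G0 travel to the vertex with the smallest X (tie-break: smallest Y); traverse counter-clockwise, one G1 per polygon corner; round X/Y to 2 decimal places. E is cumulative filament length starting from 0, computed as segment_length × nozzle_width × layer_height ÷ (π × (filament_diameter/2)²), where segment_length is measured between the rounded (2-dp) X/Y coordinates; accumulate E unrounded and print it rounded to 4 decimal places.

G0 X13.00 Y12.50 Z5.70
G1 X13.50 Y12.50 E0.0249
G1 X13.50 Y17.00 E0.2495
G1 X13.00 Y17.00 E0.2744
G1 X13.00 Y12.50 E0.4989

At z = 5.7 mm: the 13.5×21 cube contributes its full rectangle; the cube at (13, -0.5) (footprint 10×17.5) is included at this height; the 9×17.5 cube at (11.5, 7.5) contributes its full rectangle; the cube at (4, 12.5) (footprint 18.5×11.5) is included at this height; After intersecting: the 10×17.5 cube at (13, -0.5) partially overlaps the 13.5×21 cube; clipping to the common part keeps 8.50 mm²; the 9×17.5 cube at (11.5, 7.5) partially overlaps the running intersection; clipping to the common part keeps 4.75 mm²; the 18.5×11.5 cube at (4, 12.5) partially overlaps the running intersection; clipping to the common part keeps 2.25 mm² — 1 connected region. The outline is a single polygon with 4 vertices. Extrusion per mm of travel: 0.4 × 0.3 / (π × 0.875²) = 0.049890. Accumulating E over each segment gives final E = 0.4989.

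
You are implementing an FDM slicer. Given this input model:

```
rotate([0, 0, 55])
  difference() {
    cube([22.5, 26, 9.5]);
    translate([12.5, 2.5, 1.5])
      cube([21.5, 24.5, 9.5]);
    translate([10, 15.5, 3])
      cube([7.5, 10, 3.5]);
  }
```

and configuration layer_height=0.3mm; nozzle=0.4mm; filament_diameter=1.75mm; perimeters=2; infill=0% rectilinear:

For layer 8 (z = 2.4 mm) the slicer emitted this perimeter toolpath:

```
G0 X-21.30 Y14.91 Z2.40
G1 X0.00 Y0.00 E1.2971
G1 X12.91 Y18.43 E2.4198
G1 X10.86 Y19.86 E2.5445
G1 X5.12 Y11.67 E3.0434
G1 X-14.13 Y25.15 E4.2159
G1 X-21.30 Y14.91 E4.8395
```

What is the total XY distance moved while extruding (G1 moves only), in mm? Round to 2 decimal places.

Sum the Euclidean lengths of each G1 segment: total = 97.00 mm.

97.00 mm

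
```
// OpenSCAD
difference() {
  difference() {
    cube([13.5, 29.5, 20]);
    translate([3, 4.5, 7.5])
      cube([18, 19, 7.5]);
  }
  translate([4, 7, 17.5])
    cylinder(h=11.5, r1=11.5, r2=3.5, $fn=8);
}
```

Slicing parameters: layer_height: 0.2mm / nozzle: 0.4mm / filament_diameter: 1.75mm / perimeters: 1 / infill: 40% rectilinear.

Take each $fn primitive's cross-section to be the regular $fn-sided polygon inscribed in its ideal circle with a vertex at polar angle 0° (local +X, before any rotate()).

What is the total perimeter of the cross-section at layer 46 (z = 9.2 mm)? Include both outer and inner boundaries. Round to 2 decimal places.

At z = 9.2 mm: the cube is present — its section is the full 13.5×29.5 rectangle (perimeter 86.00 mm); the cube at (3, 4.5) (footprint 18×19) is included at this height (perimeter 74.00 mm); Taking the first minus the rest: starting from the 13.5×29.5 cube, the 18×19 cube at (3, 4.5) partially overlaps it — only the 199.50 mm² overlap (of its 342.00 mm²) is removed, clipping the outline — boundary = 107.00 mm; the cone at (4, 7) is absent (z outside [17.5, 29]); Subtracting the remaining from the first: none of the subtracted shapes is present at this height, so the result so far is unchanged — boundary = 107.00 mm. Overall, the cross-section is a single solid region. Total boundary length (outer) = 107.00 mm.

107.00 mm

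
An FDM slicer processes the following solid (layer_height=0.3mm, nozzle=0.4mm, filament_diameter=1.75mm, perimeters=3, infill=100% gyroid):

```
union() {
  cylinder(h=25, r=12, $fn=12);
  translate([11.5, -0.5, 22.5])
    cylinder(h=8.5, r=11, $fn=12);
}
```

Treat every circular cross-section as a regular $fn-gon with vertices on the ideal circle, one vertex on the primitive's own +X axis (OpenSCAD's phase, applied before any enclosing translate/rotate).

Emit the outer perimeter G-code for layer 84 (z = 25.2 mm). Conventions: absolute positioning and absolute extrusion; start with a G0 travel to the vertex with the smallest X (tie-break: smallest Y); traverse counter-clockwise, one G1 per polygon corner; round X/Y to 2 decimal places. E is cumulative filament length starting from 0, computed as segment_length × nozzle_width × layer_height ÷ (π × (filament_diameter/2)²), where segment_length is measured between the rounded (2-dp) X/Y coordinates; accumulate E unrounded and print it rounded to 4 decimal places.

G0 X0.50 Y-0.50 Z25.20
G1 X1.97 Y-6.00 E0.2840
G1 X6.00 Y-10.03 E0.5684
G1 X11.50 Y-11.50 E0.8524
G1 X17.00 Y-10.03 E1.1364
G1 X21.03 Y-6.00 E1.4208
G1 X22.50 Y-0.50 E1.7048
G1 X21.03 Y5.00 E1.9888
G1 X17.00 Y9.03 E2.2732
G1 X11.50 Y10.50 E2.5572
G1 X6.00 Y9.03 E2.8412
G1 X1.97 Y5.00 E3.1255
G1 X0.50 Y-0.50 E3.4096

At z = 25.2 mm: the cylinder is absent (z outside [0, 25]); the r=11 cylinder at (11.5, -0.5) contributes a regular 12-gon of circumradius 11; Combining (union): only the r=11 cylinder at (11.5, -0.5) is present, so the union is just that shape — 1 connected region. The outline is a single polygon with 12 vertices. Extrusion per mm of travel: 0.4 × 0.3 / (π × 0.875²) = 0.049890. Accumulating E over each segment gives final E = 3.4096.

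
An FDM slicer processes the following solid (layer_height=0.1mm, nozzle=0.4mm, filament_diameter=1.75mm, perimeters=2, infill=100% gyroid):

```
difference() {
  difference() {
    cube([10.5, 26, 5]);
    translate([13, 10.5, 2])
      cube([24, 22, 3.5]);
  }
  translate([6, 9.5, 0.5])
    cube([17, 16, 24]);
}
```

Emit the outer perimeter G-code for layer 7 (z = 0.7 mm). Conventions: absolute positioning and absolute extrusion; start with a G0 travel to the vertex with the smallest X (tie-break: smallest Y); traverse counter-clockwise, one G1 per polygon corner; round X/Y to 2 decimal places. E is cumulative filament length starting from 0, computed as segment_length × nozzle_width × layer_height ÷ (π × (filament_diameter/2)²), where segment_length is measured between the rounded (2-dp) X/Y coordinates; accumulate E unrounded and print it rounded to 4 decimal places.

G0 X0.00 Y0.00 Z0.70
G1 X10.50 Y0.00 E0.1746
G1 X10.50 Y9.50 E0.3326
G1 X6.00 Y9.50 E0.4074
G1 X6.00 Y25.50 E0.6735
G1 X10.50 Y25.50 E0.7484
G1 X10.50 Y26.00 E0.7567
G1 X0.00 Y26.00 E0.9313
G1 X0.00 Y0.00 E1.3637

At z = 0.7 mm: the 10.5×26 cube contributes its full rectangle; the cube at (13, 10.5) is not intersected at this z (z outside [2, 5.5]); After the difference (first − rest): none of the subtracted shapes is present at this height, so the 10.5×26 cube is unchanged — 1 connected region; the cube at (6, 9.5) is present — its section is the full 17×16 rectangle; Taking the first minus the rest: starting from the result so far, the 17×16 cube at (6, 9.5) partially overlaps it — only the 72.00 mm² overlap (of its 272.00 mm²) is removed, clipping the outline — 1 connected region. The outline is a single polygon with 8 vertices. Extrusion per mm of travel: 0.4 × 0.1 / (π × 0.875²) = 0.016630. Accumulating E over each segment gives final E = 1.3637.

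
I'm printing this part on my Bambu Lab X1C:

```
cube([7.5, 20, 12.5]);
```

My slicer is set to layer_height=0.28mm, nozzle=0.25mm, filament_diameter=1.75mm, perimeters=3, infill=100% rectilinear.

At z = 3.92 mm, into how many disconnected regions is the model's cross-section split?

At z = 3.92 mm: the cube is present — its section is the full 7.5×20 rectangle. The result has 1 disconnected region.

1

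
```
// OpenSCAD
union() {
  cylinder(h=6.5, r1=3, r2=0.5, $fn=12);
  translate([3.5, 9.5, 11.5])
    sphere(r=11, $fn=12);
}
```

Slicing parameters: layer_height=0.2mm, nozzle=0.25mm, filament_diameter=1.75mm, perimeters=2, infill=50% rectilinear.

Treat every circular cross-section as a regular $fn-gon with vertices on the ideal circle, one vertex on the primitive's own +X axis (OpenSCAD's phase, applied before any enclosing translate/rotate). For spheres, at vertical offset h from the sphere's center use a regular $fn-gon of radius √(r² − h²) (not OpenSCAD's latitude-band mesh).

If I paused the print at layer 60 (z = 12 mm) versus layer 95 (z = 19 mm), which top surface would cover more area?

layer 60 (z = 12 mm)

Layer 60 (z = 12): the cone does not reach this height (z outside [0, 6.5]); the sphere at (3.5, 9.5): section is a regular 12-gon, circumradius = √(r²−h²) = √(11²−0.5²) = 10.989 (area = (12/2)·10.989²·sin(360°/12) = 362.25 mm²); Taking the union: only the r=11 sphere at (3.5, 9.5) is present, so the union is just that shape — area = 362.25 mm². So its area = 362.25 mm². Layer 95 (z = 19): the cone is absent (z outside [0, 6.5]); the r=11 sphere at (3.5, 9.5) slices to a regular 12-gon of circumradius 8.047 (√(r²−h²) with h=7.5 from center) (area = (12/2)·8.047²·sin(360°/12) = 194.25 mm²); Combining (union): only the r=11 sphere at (3.5, 9.5) is present, so the union is just that shape — area = 194.25 mm². So its area = 194.25 mm². Layer 60 is larger (362.25 vs 194.25 mm²).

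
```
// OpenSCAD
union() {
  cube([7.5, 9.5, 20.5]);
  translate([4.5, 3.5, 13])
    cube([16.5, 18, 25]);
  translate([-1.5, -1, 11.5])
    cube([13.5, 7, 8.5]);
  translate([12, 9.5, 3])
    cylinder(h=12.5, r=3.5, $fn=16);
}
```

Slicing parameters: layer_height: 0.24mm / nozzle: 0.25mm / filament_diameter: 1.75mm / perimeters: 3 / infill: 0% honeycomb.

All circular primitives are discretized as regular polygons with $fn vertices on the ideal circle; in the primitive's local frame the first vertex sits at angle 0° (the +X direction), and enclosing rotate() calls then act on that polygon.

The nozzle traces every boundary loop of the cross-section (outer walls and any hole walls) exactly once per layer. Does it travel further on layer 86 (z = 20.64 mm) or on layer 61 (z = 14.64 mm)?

layer 61 (z = 14.64 mm)

Layer 86 (z = 20.64): the cube is absent (z outside [0, 20.5]); the cube at (4.5, 3.5) is present — its section is the full 16.5×18 rectangle (perimeter 69.00 mm); the cube at (-1.5, -1) does not reach this height (z outside [11.5, 20]); the cylinder at (12, 9.5) is absent (z outside [3, 15.5]); Taking the union: only the 16.5×18 cube at (4.5, 3.5) is present, so the union is just that shape — boundary = 69.00 mm. So its perimeter = 69.00 mm. Layer 61 (z = 14.64): the cube is present — its section is the full 7.5×9.5 rectangle (perimeter 34.00 mm); the 16.5×18 cube at (4.5, 3.5) contributes its full rectangle (perimeter 69.00 mm); the 13.5×7 cube at (-1.5, -1) contributes its full rectangle (perimeter 41.00 mm); the r=3.5 cylinder at (12, 9.5) gives a regular 16-gon of circumradius 3.5 (constant along its height) (perimeter = 2·16·3.500·sin(180°/16) = 21.85 mm); Taking the union: the regions partially overlap (shared area 111.75 mm²), so the edge portions inside another operand are dropped and the merged outline is re-measured after clipping — boundary = 90.00 mm. So its perimeter = 90.00 mm. Layer 61 is larger (90.00 vs 69.00 mm).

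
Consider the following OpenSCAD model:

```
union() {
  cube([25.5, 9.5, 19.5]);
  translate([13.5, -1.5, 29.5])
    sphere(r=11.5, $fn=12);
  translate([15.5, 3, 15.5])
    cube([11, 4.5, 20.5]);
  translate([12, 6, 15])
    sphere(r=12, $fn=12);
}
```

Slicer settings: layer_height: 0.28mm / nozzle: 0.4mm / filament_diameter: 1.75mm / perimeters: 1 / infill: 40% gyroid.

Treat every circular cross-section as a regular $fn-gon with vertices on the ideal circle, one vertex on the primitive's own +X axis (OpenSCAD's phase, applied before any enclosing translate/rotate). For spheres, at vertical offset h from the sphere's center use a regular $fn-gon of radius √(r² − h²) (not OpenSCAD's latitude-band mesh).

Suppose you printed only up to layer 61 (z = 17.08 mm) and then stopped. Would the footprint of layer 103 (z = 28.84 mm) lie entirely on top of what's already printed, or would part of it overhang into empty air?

Compare the two slices. At z = 17.08: the cube (footprint 25.5×9.5) is included at this height (area 242.25 mm²); the sphere at (13.5, -1.5) does not reach this height (|z−center|=12.420 > r=11.5); the cube at (15.5, 3) (footprint 11×4.5) is included at this height (area 49.50 mm²); the sphere at (12, 6): section is a regular 12-gon, circumradius = √(r²−h²) = √(12²−2.08²) = 11.818 (area = (12/2)·11.818²·sin(360°/12) = 419.02 mm²); Taking the union: the regions partially overlap — summed areas 710.77 mm² minus the doubly-counted overlap 256.61 mm² gives 454.16 mm² — area = 454.16 mm². At z = 28.84: the cube is not intersected at this z (z outside [0, 19.5]); the r=11.5 sphere at (13.5, -1.5) slices to a regular 12-gon of circumradius 11.481 (√(r²−h²) with h=0.66 from center) (area = (12/2)·11.481²·sin(360°/12) = 395.44 mm²); the 11×4.5 cube at (15.5, 3) contributes its full rectangle (area 49.50 mm²); the sphere at (12, 6) is not intersected at this z (|z−center|=13.840 > r=12); Taking the union: the regions partially overlap — summed areas 444.94 mm² minus the doubly-counted overlap 30.64 mm² gives 414.31 mm² — area = 414.31 mm². Checking containment: at z = 28.84 the cross-section extends beyond the z = 17.08 cross-section by about 154.35 mm².

part overhangs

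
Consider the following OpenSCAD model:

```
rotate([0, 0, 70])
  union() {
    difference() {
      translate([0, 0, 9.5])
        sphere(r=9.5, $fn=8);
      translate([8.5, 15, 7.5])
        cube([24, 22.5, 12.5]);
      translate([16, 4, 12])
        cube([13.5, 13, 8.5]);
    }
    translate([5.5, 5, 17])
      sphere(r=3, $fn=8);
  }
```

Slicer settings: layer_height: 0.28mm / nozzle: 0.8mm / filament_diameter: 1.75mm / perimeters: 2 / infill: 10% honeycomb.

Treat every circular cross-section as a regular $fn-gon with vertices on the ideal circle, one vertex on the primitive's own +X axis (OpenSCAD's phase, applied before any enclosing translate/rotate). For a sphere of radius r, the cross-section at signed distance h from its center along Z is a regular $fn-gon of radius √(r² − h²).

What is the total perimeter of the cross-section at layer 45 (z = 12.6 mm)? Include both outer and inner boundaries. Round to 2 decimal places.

54.98 mm

At z = 12.6 mm: the sphere: section is a regular 8-gon, circumradius = √(r²−h²) = √(9.5²−3.1²) = 8.980 (perimeter = 2·8·8.980·sin(180°/8) = 54.98 mm); the 24×22.5 cube at (8.5, 15) contributes its full rectangle (perimeter 93.00 mm); the 13.5×13 cube at (16, 4) contributes its full rectangle (perimeter 53.00 mm); Subtracting the remaining from the first: starting from the r=9.5 sphere, the 24×22.5 cube at (8.5, 15) misses the remaining region (no effect); the 13.5×13 cube at (16, 4) misses the remaining region (no effect) — boundary = 54.98 mm; the sphere at (5.5, 5) is not intersected at this z (|z−center|=4.400 > r=3); Taking the union: only that combined region is present, so the union is just that shape — boundary = 54.98 mm; (whole slice rotated 70° about Z — lengths, areas and connectivity unchanged). Overall, the cross-section is a single solid region. Total boundary length (outer) = 54.98 mm.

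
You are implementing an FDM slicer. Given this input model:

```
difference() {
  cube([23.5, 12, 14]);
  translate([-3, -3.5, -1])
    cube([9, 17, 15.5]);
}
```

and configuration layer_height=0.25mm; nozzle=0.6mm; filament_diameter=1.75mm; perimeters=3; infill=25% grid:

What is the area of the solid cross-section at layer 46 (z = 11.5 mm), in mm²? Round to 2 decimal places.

At z = 11.5 mm: the cube (footprint 23.5×12) is included at this height (area 282.00 mm²); the 9×17 cube at (-3, -3.5) contributes its full rectangle (area 153.00 mm²); Subtracting the remaining from the first: starting from the 23.5×12 cube (282.00 mm²), the 9×17 cube at (-3, -3.5) partially overlaps it — only the 72.00 mm² overlap (of its 153.00 mm²) is removed, clipping the outline — area = 210.00 mm². Overall, the cross-section is a single solid region. Net area = 210.00 mm².

210.00 mm²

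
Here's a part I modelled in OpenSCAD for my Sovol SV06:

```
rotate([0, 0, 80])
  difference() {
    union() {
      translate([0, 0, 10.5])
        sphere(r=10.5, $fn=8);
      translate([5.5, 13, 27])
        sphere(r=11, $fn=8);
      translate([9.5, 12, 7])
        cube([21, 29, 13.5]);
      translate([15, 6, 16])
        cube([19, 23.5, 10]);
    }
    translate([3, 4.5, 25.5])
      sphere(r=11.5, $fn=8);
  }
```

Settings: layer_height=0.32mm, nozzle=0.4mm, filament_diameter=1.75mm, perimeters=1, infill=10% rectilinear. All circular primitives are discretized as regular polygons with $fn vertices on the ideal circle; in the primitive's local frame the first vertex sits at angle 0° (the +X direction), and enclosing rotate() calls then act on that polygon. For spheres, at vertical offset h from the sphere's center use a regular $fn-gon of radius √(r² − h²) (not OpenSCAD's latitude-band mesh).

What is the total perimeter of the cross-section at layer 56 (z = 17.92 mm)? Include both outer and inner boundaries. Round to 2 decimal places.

At z = 17.92 mm: the sphere: section is a regular 8-gon, circumradius = √(r²−h²) = √(10.5²−7.42²) = 7.429 (perimeter = 2·8·7.429·sin(180°/8) = 45.49 mm); the r=11 sphere at (5.5, 13) slices to a regular 8-gon of circumradius 6.209 (√(r²−h²) with h=9.08 from center) (perimeter = 2·8·6.209·sin(180°/8) = 38.02 mm); the 21×29 cube at (9.5, 12) contributes its full rectangle (perimeter 100.00 mm); the cube at (15, 6) (footprint 19×23.5) is included at this height (perimeter 85.00 mm); Combining (union): the regions partially overlap (shared area 278.99 mm²), so the edge portions inside another operand are dropped and the merged outline is re-measured after clipping — boundary = 188.90 mm; the sphere at (3, 4.5): section is a regular 8-gon, circumradius = √(r²−h²) = √(11.5²−7.58²) = 8.648 (perimeter = 2·8·8.648·sin(180°/8) = 52.95 mm); After the difference (first − rest): starting from that combined region, the r=11.5 sphere at (3, 4.5) partially overlaps it — only the 140.34 mm² overlap (of its 211.55 mm²) is removed, clipping the outline — boundary = 183.72 mm; (whole slice rotated 80° about Z — lengths, areas and connectivity unchanged). Overall, the cross-section has 2 separate islands. Total boundary length (outer) = 183.72 mm.

183.72 mm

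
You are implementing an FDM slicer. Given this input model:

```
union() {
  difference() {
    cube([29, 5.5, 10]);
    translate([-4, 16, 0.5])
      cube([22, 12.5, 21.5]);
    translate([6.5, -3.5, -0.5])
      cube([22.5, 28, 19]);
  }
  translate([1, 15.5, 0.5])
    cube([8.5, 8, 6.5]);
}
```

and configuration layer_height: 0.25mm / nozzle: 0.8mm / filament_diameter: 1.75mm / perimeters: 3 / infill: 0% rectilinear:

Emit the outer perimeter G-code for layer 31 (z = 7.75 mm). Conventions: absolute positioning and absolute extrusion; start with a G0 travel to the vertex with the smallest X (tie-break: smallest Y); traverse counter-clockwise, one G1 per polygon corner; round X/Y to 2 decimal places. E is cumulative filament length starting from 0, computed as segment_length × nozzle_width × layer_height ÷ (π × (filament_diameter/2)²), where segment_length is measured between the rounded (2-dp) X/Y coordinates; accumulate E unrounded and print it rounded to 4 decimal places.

At z = 7.75 mm: the 29×5.5 cube contributes its full rectangle; the cube at (-4, 16) (footprint 22×12.5) is included at this height; the cube at (6.5, -3.5) (footprint 22.5×28) is included at this height; Subtracting the remaining from the first: starting from the 29×5.5 cube, the 22×12.5 cube at (-4, 16) misses the remaining region (no effect); the 22.5×28 cube at (6.5, -3.5) partially overlaps it — only the 123.75 mm² overlap (of its 630.00 mm²) is removed, clipping the outline — 1 connected region; the cube at (1, 15.5) is not intersected at this z (z outside [0.5, 7]); Merging all regions: only the result so far is present, so the union is just that shape — 1 connected region. The outline is a single polygon with 4 vertices. Extrusion per mm of travel: 0.8 × 0.25 / (π × 0.875²) = 0.083150. Accumulating E over each segment gives final E = 1.9956.

G0 X0.00 Y0.00 Z7.75
G1 X6.50 Y0.00 E0.5405
G1 X6.50 Y5.50 E0.9978
G1 X0.00 Y5.50 E1.5383
G1 X0.00 Y0.00 E1.9956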